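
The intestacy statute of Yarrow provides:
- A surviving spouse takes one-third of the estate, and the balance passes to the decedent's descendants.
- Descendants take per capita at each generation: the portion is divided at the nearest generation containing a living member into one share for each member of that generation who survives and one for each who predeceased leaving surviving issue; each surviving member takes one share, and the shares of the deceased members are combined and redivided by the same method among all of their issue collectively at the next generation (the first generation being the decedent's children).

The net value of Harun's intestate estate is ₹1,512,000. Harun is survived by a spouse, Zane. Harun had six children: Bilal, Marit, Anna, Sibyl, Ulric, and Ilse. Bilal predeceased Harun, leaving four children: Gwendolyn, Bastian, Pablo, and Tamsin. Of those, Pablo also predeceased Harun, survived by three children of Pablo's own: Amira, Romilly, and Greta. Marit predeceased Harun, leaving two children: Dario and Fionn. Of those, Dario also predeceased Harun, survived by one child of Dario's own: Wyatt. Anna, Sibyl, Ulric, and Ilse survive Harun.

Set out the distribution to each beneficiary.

Zane takes one-third of ₹1,512,000 = ₹504,000. The remaining ₹1,008,000 passes to the descendants.
The descendants' portion (₹1,008,000) is divided at the children's generation into 6 shares of ₹168,000. Anna, Sibyl, Ulric, and Ilse each take ₹168,000. The 2 shares of the deceased (Bilal and Marit) are combined into a pool of ₹336,000.
That pool (₹336,000) is divided at the grandchildren's generation into 6 shares of ₹56,000. Gwendolyn, Bastian, Tamsin, and Fionn each take ₹56,000. The 2 shares of the deceased (Pablo and Dario) are combined into a pool of ₹112,000.
That pool (₹112,000) is divided at the great-grandchildren's generation equally among Amira, Romilly, Greta, and Wyatt: ₹28,000 each.

Zane: ₹504,000; Gwendolyn: ₹56,000; Bastian: ₹56,000; Amira: ₹28,000; Romilly: ₹28,000; Greta: ₹28,000; Tamsin: ₹56,000; Wyatt: ₹28,000; Fionn: ₹56,000; Anna: ₹168,000; Sibyl: ₹168,000; Ulric: ₹168,000; Ilse: ₹168,000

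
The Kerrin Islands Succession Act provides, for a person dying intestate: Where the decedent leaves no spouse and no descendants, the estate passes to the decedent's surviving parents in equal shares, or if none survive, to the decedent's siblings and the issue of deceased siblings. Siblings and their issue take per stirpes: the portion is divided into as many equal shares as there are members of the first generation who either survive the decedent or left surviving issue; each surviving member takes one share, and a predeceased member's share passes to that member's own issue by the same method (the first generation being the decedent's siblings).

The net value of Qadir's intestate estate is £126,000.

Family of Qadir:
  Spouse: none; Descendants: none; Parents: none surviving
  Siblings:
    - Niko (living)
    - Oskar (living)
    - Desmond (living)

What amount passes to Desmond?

Desmond receives £42,000.

The entire £126,000 passes to the siblings and their issue.
That amount (£126,000) is divided into 3 shares of £42,000: Niko, Oskar, and Desmond each take £42,000.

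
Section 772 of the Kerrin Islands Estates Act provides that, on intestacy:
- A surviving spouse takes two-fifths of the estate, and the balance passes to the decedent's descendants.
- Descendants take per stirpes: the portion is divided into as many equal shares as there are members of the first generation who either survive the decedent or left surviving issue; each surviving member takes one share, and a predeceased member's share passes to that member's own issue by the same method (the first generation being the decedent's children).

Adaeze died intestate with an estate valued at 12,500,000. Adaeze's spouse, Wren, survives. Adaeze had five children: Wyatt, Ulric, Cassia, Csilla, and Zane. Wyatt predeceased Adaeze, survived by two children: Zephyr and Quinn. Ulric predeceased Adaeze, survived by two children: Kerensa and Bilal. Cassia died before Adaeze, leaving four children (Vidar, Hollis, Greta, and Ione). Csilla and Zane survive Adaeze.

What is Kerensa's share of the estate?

Wren takes two-fifths of 12,500,000 = 5,000,000. The remaining 7,500,000 passes to the descendants.
The descendants' portion (7,500,000) is divided into 5 shares of 1,500,000: Csilla and Zane each take 1,500,000; Wyatt's 1,500,000 share passes to Wyatt's issue; Ulric's 1,500,000 share passes to Ulric's issue; Cassia's 1,500,000 share passes to Cassia's issue.
Wyatt's share (1,500,000) is divided into 2 shares of 750,000: Zephyr and Quinn each take 750,000.
Ulric's share (1,500,000) is divided into 2 shares of 750,000: Kerensa and Bilal each take 750,000.
Cassia's share (1,500,000) is divided into 4 shares of 375,000: Vidar, Hollis, Greta, and Ione each take 375,000.

Kerensa receives 750,000.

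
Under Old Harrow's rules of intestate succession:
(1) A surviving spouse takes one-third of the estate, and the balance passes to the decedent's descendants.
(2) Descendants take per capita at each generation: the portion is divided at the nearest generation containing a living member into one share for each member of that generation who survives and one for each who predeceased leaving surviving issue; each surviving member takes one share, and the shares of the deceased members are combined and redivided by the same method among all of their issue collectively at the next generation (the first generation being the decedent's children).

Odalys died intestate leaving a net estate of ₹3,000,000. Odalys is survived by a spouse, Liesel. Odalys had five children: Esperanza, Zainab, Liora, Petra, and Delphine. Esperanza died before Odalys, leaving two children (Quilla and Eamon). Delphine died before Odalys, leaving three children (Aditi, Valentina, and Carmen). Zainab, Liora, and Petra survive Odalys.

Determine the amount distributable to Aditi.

Liesel takes one-third of ₹3,000,000 = ₹1,000,000. The remaining ₹2,000,000 passes to the descendants.
The descendants' portion (₹2,000,000) is divided at the children's generation into 5 shares of ₹400,000. Zainab, Liora, and Petra each take ₹400,000. The 2 shares of the deceased (Esperanza and Delphine) are combined into a pool of ₹800,000.
That pool (₹800,000) is divided at the grandchildren's generation equally among Quilla, Eamon, Aditi, Valentina, and Carmen: ₹160,000 each.

Aditi receives ₹160,000.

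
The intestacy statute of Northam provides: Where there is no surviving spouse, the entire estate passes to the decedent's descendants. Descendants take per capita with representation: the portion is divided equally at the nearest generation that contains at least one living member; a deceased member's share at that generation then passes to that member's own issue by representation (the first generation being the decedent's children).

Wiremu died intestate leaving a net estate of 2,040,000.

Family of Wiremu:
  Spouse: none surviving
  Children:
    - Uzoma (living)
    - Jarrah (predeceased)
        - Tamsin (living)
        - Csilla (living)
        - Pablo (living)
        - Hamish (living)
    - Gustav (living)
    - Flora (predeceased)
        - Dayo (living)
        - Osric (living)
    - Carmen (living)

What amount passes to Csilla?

Csilla receives 102,000.

The entire 2,040,000 passes to the descendants.
That amount (2,040,000) is divided into 5 shares of 408,000: Uzoma, Gustav, and Carmen each take 408,000; Jarrah's 408,000 share passes to Jarrah's issue; Flora's 408,000 share passes to Flora's issue.
Jarrah's share (408,000) is divided into 4 shares of 102,000: Tamsin, Csilla, Pablo, and Hamish each take 102,000.
Flora's share (408,000) is divided into 2 shares of 204,000: Dayo and Osric each take 204,000.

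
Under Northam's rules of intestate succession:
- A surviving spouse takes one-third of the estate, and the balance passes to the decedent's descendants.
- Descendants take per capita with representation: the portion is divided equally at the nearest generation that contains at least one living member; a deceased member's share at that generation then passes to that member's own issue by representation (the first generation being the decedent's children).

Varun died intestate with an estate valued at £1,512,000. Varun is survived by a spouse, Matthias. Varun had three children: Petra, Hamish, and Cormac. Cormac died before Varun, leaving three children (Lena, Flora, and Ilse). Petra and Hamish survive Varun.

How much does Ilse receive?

Matthias takes one-third of £1,512,000 = £504,000. The remaining £1,008,000 passes to the descendants.
The descendants' portion (£1,008,000) is divided into 3 shares of £336,000: Petra and Hamish each take £336,000; Cormac's £336,000 share passes to Cormac's issue.
Cormac's share (£336,000) is divided into 3 shares of £112,000: Lena, Flora, and Ilse each take £112,000.

Ilse receives £112,000.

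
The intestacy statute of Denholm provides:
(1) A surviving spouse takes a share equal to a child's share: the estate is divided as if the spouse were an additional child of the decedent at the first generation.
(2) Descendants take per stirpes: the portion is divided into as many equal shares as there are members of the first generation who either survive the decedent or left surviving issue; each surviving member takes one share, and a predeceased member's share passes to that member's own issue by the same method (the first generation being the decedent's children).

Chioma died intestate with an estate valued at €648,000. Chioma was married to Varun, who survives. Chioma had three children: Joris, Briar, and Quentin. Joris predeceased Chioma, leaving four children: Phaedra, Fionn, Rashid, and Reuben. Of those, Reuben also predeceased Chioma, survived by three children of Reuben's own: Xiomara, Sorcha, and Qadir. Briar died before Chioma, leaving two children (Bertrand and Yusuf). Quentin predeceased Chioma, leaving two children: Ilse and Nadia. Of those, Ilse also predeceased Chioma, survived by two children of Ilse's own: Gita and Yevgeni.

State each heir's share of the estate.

Varun: €162,000; Phaedra: €40,500; Fionn: €40,500; Rashid: €40,500; Xiomara: €13,500; Sorcha: €13,500; Qadir: €13,500; Bertrand: €81,000; Yusuf: €81,000; Gita: €40,500; Yevgeni: €40,500; Nadia: €81,000

The spouse counts as an additional share at the children's level, so there are 4 primary shares of €162,000. Varun takes one such share (€162,000).
The children's combined portion (€486,000) is divided into 3 shares of €162,000: Joris's €162,000 share passes to Joris's issue; Briar's €162,000 share passes to Briar's issue; Quentin's €162,000 share passes to Quentin's issue.
Joris's share (€162,000) is divided into 4 shares of €40,500: Phaedra, Fionn, and Rashid each take €40,500; Reuben's €40,500 share passes to Reuben's issue.
Reuben's share (€40,500) is divided into 3 shares of €13,500: Xiomara, Sorcha, and Qadir each take €13,500.
Briar's share (€162,000) is divided into 2 shares of €81,000: Bertrand and Yusuf each take €81,000.
Quentin's share (€162,000) is divided into 2 shares of €81,000: Nadia takes €81,000; Ilse's €81,000 share passes to Ilse's issue.
Ilse's share (€81,000) is divided into 2 shares of €40,500: Gita and Yevgeni each take €40,500.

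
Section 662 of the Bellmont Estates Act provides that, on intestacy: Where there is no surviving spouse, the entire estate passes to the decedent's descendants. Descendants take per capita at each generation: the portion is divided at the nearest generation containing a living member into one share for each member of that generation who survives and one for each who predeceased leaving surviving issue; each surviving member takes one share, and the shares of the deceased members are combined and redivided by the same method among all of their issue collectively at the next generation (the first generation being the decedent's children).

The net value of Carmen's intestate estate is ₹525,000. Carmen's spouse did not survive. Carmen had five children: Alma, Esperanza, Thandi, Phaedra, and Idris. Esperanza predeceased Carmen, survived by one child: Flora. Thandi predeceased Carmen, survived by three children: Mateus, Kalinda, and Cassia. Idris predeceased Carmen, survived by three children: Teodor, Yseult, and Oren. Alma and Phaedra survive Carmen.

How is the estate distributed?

Alma: ₹105,000; Flora: ₹45,000; Mateus: ₹45,000; Kalinda: ₹45,000; Cassia: ₹45,000; Phaedra: ₹105,000; Teodor: ₹45,000; Yseult: ₹45,000; Oren: ₹45,000

The entire ₹525,000 passes to the descendants.
That amount (₹525,000) is divided at the children's generation into 5 shares of ₹105,000. Alma and Phaedra each take ₹105,000. The 3 shares of the deceased (Esperanza, Thandi, and Idris) are combined into a pool of ₹315,000.
That pool (₹315,000) is divided at the grandchildren's generation equally among Flora, Mateus, Kalinda, Cassia, Teodor, Yseult, and Oren: ₹45,000 each.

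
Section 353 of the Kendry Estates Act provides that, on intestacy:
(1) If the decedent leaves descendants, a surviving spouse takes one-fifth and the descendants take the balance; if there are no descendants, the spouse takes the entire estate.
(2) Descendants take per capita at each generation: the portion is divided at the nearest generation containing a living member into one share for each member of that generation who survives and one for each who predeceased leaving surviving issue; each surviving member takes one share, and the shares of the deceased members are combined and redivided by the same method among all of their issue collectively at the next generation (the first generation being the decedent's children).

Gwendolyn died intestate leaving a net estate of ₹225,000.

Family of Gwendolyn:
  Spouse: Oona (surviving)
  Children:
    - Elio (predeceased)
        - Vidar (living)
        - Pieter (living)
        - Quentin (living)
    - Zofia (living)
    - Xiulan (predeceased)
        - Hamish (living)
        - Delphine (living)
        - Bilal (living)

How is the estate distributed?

Oona: ₹45,000; Vidar: ₹20,000; Pieter: ₹20,000; Quentin: ₹20,000; Zofia: ₹60,000; Hamish: ₹20,000; Delphine: ₹20,000; Bilal: ₹20,000

Oona takes one-fifth of ₹225,000 = ₹45,000. The remaining ₹180,000 passes to the descendants.
The descendants' portion (₹180,000) is divided at the children's generation into 3 shares of ₹60,000. Zofia takes ₹60,000. The 2 shares of the deceased (Elio and Xiulan) are combined into a pool of ₹120,000.
That pool (₹120,000) is divided at the grandchildren's generation equally among Vidar, Pieter, Quentin, Hamish, Delphine, and Bilal: ₹20,000 each.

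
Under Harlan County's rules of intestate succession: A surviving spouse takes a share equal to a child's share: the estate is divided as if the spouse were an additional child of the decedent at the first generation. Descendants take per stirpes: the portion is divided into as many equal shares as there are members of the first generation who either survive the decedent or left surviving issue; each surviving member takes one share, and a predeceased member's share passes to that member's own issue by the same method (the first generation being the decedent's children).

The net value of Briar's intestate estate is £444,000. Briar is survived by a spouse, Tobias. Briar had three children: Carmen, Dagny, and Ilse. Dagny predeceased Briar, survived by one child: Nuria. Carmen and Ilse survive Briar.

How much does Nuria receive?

The spouse counts as an additional share at the children's level, so there are 4 primary shares of £111,000. Tobias takes one such share (£111,000).
The children's combined portion (£333,000) is divided into 3 shares of £111,000: Carmen and Ilse each take £111,000; Dagny's £111,000 share passes to Dagny's issue.
Dagny's share (£111,000) passes entirely to Nuria.

Nuria receives £111,000.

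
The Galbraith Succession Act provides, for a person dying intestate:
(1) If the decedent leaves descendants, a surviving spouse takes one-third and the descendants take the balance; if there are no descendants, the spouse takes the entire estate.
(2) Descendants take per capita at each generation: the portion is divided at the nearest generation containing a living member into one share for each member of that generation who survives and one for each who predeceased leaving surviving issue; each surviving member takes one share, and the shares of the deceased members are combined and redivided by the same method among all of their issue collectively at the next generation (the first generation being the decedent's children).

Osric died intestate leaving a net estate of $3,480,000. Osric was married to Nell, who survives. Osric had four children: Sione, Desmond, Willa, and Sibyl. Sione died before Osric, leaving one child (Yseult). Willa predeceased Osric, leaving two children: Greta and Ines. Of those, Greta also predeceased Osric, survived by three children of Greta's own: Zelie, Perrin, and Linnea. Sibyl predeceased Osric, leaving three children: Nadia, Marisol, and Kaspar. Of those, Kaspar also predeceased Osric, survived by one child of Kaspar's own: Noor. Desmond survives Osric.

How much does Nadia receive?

Nadia receives $290,000.

Nell takes one-third of $3,480,000 = $1,160,000. The remaining $2,320,000 passes to the descendants.
The descendants' portion ($2,320,000) is divided at the children's generation into 4 shares of $580,000. Desmond takes $580,000. The 3 shares of the deceased (Sione, Willa, and Sibyl) are combined into a pool of $1,740,000.
That pool ($1,740,000) is divided at the grandchildren's generation into 6 shares of $290,000. Yseult, Ines, Nadia, and Marisol each take $290,000. The 2 shares of the deceased (Greta and Kaspar) are combined into a pool of $580,000.
That pool ($580,000) is divided at the great-grandchildren's generation equally among Zelie, Perrin, Linnea, and Noor: $145,000 each.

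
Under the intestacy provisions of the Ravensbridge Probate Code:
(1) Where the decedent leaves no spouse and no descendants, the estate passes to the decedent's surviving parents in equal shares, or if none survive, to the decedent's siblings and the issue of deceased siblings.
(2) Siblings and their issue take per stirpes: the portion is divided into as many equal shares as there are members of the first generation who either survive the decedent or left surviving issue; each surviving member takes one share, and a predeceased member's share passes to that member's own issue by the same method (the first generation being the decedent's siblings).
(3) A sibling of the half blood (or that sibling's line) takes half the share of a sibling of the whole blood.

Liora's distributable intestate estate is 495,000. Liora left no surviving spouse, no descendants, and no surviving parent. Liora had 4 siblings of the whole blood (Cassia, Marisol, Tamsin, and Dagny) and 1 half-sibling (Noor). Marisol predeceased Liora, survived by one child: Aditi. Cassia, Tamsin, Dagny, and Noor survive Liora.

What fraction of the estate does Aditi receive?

The entire 495,000 passes to the siblings and their issue.
Counting each half-blood sibling's line as half a unit, there are 9/2 units in 495,000, so one unit is 110,000. Whole-blood lines (Cassia, Marisol, Tamsin, and Dagny) take 110,000 each; half-blood lines (Noor) take 55,000 each.
Marisol's share (110,000) passes entirely to Aditi.

Aditi receives 2/9 of the estate.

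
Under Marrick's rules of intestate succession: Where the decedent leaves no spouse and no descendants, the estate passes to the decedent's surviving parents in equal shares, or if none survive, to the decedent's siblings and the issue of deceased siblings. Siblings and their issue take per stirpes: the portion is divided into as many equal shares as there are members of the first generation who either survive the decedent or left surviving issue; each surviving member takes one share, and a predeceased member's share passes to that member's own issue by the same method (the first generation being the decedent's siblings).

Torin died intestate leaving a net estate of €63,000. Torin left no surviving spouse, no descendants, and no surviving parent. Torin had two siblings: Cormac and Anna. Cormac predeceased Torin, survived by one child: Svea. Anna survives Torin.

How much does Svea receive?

Svea receives €31,500.

The entire €63,000 passes to the siblings and their issue.
That amount (€63,000) is divided into 2 shares of €31,500: Anna takes €31,500; Cormac's €31,500 share passes to Cormac's issue.
Cormac's share (€31,500) passes entirely to Svea.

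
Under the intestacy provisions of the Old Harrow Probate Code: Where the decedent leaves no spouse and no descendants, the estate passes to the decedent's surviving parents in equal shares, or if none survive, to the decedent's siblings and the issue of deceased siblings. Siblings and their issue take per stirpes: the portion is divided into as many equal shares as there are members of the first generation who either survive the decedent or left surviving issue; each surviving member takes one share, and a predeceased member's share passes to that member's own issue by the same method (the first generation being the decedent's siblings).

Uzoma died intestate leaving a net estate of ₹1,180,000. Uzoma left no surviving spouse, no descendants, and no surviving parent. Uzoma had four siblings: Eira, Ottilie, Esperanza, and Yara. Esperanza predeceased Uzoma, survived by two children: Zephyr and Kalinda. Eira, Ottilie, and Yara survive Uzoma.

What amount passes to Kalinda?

The entire ₹1,180,000 passes to the siblings and their issue.
That amount (₹1,180,000) is divided into 4 shares of ₹295,000: Eira, Ottilie, and Yara each take ₹295,000; Esperanza's ₹295,000 share passes to Esperanza's issue.
Esperanza's share (₹295,000) is divided into 2 shares of ₹147,500: Zephyr and Kalinda each take ₹147,500.

Kalinda receives ₹147,500.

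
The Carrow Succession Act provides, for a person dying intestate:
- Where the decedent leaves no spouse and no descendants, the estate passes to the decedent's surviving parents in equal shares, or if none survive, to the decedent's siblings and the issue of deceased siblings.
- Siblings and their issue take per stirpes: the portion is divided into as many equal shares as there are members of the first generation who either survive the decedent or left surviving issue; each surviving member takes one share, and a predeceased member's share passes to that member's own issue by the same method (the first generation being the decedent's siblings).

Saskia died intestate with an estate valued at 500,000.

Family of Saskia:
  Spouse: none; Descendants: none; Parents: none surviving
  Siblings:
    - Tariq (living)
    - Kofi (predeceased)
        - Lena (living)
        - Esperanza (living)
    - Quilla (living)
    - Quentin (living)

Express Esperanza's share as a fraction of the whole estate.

The entire 500,000 passes to the siblings and their issue.
That amount (500,000) is divided into 4 shares of 125,000: Tariq, Quilla, and Quentin each take 125,000; Kofi's 125,000 share passes to Kofi's issue.
Kofi's share (125,000) is divided into 2 shares of 62,500: Lena and Esperanza each take 62,500.

Esperanza receives 1/8 of the estate.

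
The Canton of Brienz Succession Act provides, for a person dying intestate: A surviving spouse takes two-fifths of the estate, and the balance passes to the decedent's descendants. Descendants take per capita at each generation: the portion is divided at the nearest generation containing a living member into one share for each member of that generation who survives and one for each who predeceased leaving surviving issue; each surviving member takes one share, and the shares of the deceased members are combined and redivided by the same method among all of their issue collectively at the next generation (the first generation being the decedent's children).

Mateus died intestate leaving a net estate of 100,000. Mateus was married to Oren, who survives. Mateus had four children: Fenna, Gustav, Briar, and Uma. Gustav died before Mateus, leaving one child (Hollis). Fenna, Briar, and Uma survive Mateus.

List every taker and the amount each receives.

Oren takes two-fifths of 100,000 = 40,000. The remaining 60,000 passes to the descendants.
The descendants' portion (60,000) is divided at the children's generation into 4 shares of 15,000. Fenna, Briar, and Uma each take 15,000. The remaining share for the deceased Gustav (15,000) is carried to the next generation.
That pool (15,000) passes entirely to Hollis, the sole taker at the grandchildren's generation.

Oren: 40,000; Fenna: 15,000; Hollis: 15,000; Briar: 15,000; Uma: 15,000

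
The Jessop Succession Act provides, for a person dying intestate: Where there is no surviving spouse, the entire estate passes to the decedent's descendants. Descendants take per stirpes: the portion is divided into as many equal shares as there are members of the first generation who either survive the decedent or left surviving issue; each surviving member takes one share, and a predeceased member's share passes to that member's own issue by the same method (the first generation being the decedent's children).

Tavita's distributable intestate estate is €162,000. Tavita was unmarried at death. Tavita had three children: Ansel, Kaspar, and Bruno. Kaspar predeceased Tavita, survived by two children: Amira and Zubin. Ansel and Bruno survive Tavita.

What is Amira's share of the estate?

Amira receives €27,000.

The entire €162,000 passes to the descendants.
That amount (€162,000) is divided into 3 shares of €54,000: Ansel and Bruno each take €54,000; Kaspar's €54,000 share passes to Kaspar's issue.
Kaspar's share (€54,000) is divided into 2 shares of €27,000: Amira and Zubin each take €27,000.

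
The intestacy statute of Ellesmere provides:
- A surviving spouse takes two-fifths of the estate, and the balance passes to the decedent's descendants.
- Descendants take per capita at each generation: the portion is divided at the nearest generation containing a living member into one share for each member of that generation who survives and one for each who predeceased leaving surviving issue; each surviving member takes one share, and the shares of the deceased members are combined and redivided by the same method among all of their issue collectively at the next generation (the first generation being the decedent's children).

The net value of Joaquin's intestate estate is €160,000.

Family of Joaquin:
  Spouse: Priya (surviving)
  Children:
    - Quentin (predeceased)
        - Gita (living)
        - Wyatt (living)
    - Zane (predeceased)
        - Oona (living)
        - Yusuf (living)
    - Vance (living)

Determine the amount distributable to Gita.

Gita receives €16,000.

Priya takes two-fifths of €160,000 = €64,000. The remaining €96,000 passes to the descendants.
The descendants' portion (€96,000) is divided at the children's generation into 3 shares of €32,000. Vance takes €32,000. The 2 shares of the deceased (Quentin and Zane) are combined into a pool of €64,000.
That pool (€64,000) is divided at the grandchildren's generation equally among Gita, Wyatt, Oona, and Yusuf: €16,000 each.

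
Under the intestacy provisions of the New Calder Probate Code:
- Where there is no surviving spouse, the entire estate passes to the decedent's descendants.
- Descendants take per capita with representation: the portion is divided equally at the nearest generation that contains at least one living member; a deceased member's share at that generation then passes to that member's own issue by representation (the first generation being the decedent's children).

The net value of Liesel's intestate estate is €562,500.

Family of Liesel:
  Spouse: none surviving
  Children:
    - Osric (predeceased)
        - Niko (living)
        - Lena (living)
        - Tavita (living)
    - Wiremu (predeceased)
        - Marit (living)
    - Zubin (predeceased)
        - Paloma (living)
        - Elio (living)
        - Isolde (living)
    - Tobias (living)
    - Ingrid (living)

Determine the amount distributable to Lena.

Lena receives €37,500.

The entire €562,500 passes to the descendants.
That amount (€562,500) is divided into 5 shares of €112,500: Tobias and Ingrid each take €112,500; Osric's €112,500 share passes to Osric's issue; Wiremu's €112,500 share passes to Wiremu's issue; Zubin's €112,500 share passes to Zubin's issue.
Osric's share (€112,500) is divided into 3 shares of €37,500: Niko, Lena, and Tavita each take €37,500.
Wiremu's share (€112,500) passes entirely to Marit.
Zubin's share (€112,500) is divided into 3 shares of €37,500: Paloma, Elio, and Isolde each take €37,500.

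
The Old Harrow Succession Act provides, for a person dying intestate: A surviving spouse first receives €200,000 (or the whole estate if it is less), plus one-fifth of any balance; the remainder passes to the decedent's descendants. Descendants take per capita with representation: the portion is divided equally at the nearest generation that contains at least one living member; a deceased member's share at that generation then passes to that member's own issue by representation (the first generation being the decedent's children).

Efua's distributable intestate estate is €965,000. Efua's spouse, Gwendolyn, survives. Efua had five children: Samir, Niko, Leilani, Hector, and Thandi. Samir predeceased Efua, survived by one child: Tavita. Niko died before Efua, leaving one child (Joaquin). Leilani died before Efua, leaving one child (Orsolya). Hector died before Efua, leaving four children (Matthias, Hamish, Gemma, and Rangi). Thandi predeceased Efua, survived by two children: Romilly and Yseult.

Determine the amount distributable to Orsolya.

Gwendolyn first takes €200,000, leaving a balance of €765,000. Gwendolyn then takes one-fifth of the balance (€153,000), for a total of €353,000. The remaining €612,000 passes to the descendants.
No child survives, so the initial division is made at the grandchildren's generation.
The descendants' portion (€612,000) is divided into 9 shares of €68,000: Tavita, Joaquin, Orsolya, Matthias, Hamish, Gemma, Rangi, Romilly, and Yseult each take €68,000.

Orsolya receives €68,000.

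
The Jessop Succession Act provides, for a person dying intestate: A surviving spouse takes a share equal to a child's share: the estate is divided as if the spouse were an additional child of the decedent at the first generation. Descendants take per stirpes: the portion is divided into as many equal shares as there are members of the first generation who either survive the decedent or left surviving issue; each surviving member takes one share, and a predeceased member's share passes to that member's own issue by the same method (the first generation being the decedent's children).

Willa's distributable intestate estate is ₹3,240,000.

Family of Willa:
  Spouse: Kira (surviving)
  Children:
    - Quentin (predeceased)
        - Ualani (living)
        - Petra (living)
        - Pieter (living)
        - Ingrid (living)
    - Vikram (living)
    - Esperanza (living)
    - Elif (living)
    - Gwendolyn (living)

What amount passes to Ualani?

The spouse counts as an additional share at the children's level, so there are 6 primary shares of ₹540,000. Kira takes one such share (₹540,000).
The children's combined portion (₹2,700,000) is divided into 5 shares of ₹540,000: Vikram, Esperanza, Elif, and Gwendolyn each take ₹540,000; Quentin's ₹540,000 share passes to Quentin's issue.
Quentin's share (₹540,000) is divided into 4 shares of ₹135,000: Ualani, Petra, Pieter, and Ingrid each take ₹135,000.

Ualani receives ₹135,000.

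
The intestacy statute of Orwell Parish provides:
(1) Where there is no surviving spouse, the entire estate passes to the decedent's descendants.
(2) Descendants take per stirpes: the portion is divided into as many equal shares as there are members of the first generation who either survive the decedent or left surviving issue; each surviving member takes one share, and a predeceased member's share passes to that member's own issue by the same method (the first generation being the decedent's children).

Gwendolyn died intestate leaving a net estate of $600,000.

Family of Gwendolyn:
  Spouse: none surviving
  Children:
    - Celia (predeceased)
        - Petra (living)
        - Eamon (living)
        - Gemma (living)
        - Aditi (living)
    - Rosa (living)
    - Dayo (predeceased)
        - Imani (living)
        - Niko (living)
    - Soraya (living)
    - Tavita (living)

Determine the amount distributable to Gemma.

The entire $600,000 passes to the descendants.
That amount ($600,000) is divided into 5 shares of $120,000: Rosa, Soraya, and Tavita each take $120,000; Celia's $120,000 share passes to Celia's issue; Dayo's $120,000 share passes to Dayo's issue.
Celia's share ($120,000) is divided into 4 shares of $30,000: Petra, Eamon, Gemma, and Aditi each take $30,000.
Dayo's share ($120,000) is divided into 2 shares of $60,000: Imani and Niko each take $60,000.

Gemma receives $30,000.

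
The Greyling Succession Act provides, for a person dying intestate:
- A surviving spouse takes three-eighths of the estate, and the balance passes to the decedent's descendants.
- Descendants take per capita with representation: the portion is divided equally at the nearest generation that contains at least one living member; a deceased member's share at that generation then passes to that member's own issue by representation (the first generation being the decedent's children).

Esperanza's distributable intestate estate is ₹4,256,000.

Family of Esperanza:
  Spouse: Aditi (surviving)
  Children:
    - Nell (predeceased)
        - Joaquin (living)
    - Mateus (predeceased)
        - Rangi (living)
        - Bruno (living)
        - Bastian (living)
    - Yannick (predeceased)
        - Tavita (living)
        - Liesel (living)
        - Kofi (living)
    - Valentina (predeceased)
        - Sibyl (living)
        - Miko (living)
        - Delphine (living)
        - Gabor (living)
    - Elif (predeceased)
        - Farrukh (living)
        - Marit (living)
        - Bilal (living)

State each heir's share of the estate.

Aditi takes three-eighths of ₹4,256,000 = ₹1,596,000. The remaining ₹2,660,000 passes to the descendants.
No child survives, so the initial division is made at the grandchildren's generation.
The descendants' portion (₹2,660,000) is divided into 14 shares of ₹190,000: Joaquin, Rangi, Bruno, Bastian, Tavita, Liesel, Kofi, Sibyl, Miko, Delphine, Gabor, Farrukh, Marit, and Bilal each take ₹190,000.

Aditi: ₹1,596,000; Joaquin: ₹190,000; Rangi: ₹190,000; Bruno: ₹190,000; Bastian: ₹190,000; Tavita: ₹190,000; Liesel: ₹190,000; Kofi: ₹190,000; Sibyl: ₹190,000; Miko: ₹190,000; Delphine: ₹190,000; Gabor: ₹190,000; Farrukh: ₹190,000; Marit: ₹190,000; Bilal: ₹190,000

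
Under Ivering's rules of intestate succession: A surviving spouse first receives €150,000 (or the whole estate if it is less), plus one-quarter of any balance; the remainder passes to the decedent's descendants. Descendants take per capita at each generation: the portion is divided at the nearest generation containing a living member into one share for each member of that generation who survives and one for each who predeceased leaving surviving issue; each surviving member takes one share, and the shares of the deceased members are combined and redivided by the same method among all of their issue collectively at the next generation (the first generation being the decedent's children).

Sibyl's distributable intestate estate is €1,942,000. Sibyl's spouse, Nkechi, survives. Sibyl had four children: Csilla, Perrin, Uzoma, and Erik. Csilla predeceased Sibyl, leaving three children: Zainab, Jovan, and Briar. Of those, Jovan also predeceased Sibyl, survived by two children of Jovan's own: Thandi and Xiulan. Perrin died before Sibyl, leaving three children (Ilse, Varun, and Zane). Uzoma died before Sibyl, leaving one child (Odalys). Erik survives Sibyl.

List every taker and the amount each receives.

Nkechi: €598,000; Zainab: €144,000; Thandi: €72,000; Xiulan: €72,000; Briar: €144,000; Ilse: €144,000; Varun: €144,000; Zane: €144,000; Odalys: €144,000; Erik: €336,000

Nkechi first takes €150,000, leaving a balance of €1,792,000. Nkechi then takes one-quarter of the balance (€448,000), for a total of €598,000. The remaining €1,344,000 passes to the descendants.
The descendants' portion (€1,344,000) is divided at the children's generation into 4 shares of €336,000. Erik takes €336,000. The 3 shares of the deceased (Csilla, Perrin, and Uzoma) are combined into a pool of €1,008,000.
That pool (€1,008,000) is divided at the grandchildren's generation into 7 shares of €144,000. Zainab, Briar, Ilse, Varun, Zane, and Odalys each take €144,000. The remaining share for the deceased Jovan (€144,000) is carried to the next generation.
That pool (€144,000) is divided at the great-grandchildren's generation equally among Thandi and Xiulan: €72,000 each.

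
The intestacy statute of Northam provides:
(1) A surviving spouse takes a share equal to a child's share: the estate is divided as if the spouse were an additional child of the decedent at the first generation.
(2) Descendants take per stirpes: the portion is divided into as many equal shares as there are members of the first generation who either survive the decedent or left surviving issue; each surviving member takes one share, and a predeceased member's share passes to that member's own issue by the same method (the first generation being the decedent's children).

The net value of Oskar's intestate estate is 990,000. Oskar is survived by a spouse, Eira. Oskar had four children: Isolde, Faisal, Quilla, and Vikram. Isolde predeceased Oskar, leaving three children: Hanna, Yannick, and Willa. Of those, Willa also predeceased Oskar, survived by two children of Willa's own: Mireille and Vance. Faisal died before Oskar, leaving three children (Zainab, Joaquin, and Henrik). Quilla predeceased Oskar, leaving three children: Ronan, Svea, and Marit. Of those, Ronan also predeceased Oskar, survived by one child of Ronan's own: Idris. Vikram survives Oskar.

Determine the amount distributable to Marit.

The spouse counts as an additional share at the children's level, so there are 5 primary shares of 198,000. Eira takes one such share (198,000).
The children's combined portion (792,000) is divided into 4 shares of 198,000: Vikram takes 198,000; Isolde's 198,000 share passes to Isolde's issue; Faisal's 198,000 share passes to Faisal's issue; Quilla's 198,000 share passes to Quilla's issue.
Isolde's share (198,000) is divided into 3 shares of 66,000: Hanna and Yannick each take 66,000; Willa's 66,000 share passes to Willa's issue.
Willa's share (66,000) is divided into 2 shares of 33,000: Mireille and Vance each take 33,000.
Faisal's share (198,000) is divided into 3 shares of 66,000: Zainab, Joaquin, and Henrik each take 66,000.
Quilla's share (198,000) is divided into 3 shares of 66,000: Svea and Marit each take 66,000; Ronan's 66,000 share passes to Ronan's issue.
Ronan's share (66,000) passes entirely to Idris.

Marit receives 66,000.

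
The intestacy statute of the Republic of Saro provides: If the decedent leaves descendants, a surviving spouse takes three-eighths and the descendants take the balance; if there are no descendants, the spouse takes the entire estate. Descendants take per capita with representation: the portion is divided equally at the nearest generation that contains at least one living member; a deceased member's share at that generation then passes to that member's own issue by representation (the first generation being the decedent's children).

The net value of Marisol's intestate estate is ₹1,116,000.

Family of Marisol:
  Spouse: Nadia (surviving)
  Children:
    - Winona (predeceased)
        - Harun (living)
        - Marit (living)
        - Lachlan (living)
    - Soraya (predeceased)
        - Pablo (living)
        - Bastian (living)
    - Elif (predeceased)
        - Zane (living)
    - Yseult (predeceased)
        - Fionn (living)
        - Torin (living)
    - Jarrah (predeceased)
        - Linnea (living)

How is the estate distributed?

Nadia: ₹418,500; Harun: ₹77,500; Marit: ₹77,500; Lachlan: ₹77,500; Pablo: ₹77,500; Bastian: ₹77,500; Zane: ₹77,500; Fionn: ₹77,500; Torin: ₹77,500; Linnea: ₹77,500

Nadia takes three-eighths of ₹1,116,000 = ₹418,500. The remaining ₹697,500 passes to the descendants.
No child survives, so the initial division is made at the grandchildren's generation.
The descendants' portion (₹697,500) is divided into 9 shares of ₹77,500: Harun, Marit, Lachlan, Pablo, Bastian, Zane, Fionn, Torin, and Linnea each take ₹77,500.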